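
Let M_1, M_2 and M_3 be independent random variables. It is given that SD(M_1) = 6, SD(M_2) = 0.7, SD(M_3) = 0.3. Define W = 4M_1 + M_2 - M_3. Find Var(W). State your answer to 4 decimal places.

576.5800

Var(M_1) = 36, Var(M_2) = 0.49, Var(M_3) = 0.09
By independence, Var(W) = (4)²Var(M_1) + (1)²Var(M_2) + (-1)²Var(M_3)
= (4)²·36 + (1)²·0.49 + (-1)²·0.09 = 576.58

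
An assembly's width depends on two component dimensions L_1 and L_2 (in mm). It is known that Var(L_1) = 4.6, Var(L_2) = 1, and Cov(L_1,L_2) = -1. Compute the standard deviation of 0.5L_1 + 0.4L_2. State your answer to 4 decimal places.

Var(0.5L_1 + 0.4L_2) = (0.5)²·Var(L_1) + (0.4)²·Var(L_2) + 2·(0.5)·(0.4)·Cov(L_1,L_2)
= 0.25·4.6 + 0.16·1 + 0.4·-1 = 0.91
SD(0.5L_1 + 0.4L_2) = √0.91 ≈ 0.9539

0.9539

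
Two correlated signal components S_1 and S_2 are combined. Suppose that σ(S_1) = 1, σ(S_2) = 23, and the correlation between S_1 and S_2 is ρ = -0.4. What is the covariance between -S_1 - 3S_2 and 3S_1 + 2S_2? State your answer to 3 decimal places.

Var(S_1) = (1)² = 1;  Var(S_2) = (23)² = 529
Cov(S_1,S_2) = ρ·σ(S_1)·σ(S_2) = -0.4·1·23 = -9.2
Cov(-S_1 - 3S_2, 3S_1 + 2S_2) = (-1)(3)Var(S_1) + (-3)(2)Var(S_2) + [(-1)(2) + (-3)(3)]Cov(S_1,S_2)
= -3·1 + -6·529 + -11·-9.2 = -3075.8

-3075.800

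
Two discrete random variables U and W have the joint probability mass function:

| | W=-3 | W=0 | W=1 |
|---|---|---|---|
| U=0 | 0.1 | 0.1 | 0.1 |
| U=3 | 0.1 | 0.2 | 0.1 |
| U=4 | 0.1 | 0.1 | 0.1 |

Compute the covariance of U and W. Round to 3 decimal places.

E[U] = 2.4,  E[W] = -0.6
E[UW] = -1.4
cov(U,W) = E[UW] − E[U]E[W] = -1.4 − (2.4)(-0.6) = 0.04

0.040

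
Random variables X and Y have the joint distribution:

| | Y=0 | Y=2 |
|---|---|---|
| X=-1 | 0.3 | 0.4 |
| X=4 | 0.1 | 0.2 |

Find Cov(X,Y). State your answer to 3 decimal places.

0.200

E[X] = 0.5,  E[Y] = 1.2
E[XY] = 0.8
Cov(X,Y) = E[XY] − E[X]E[Y] = 0.8 − (0.5)(1.2) = 0.2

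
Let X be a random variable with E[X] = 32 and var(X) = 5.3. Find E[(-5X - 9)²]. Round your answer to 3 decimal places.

28693.500

E[-5X - 9] = -5·32 − 9 = -169
var(-5X - 9) = (-5)²·5.3 = 132.5
E[(-5X - 9)²] = var((-5X - 9)) + (E[(-5X - 9)])² = 132.5 + (-169)² = 28693.5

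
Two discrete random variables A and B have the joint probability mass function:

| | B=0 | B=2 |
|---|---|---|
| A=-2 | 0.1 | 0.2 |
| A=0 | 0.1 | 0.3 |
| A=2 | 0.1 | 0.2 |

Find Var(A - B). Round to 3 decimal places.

E[A] = 0,  E[B] = 1.4,  E[AB] = 0
Var(A) = 2.4 − (0)² = 2.4;  Var(B) = 2.8 − (1.4)² = 0.84
Cov(A,B) = 0 − (0)(1.4) = 0
Var(A - B) = (1)²·2.4 + (-1)²·0.84 + 2·(1)·(-1)·0 = 3.24

3.240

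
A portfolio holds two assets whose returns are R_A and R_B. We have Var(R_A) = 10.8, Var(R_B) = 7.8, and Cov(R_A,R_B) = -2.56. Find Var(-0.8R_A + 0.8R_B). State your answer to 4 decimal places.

Var(-0.8R_A + 0.8R_B) = (-0.8)²·Var(R_A) + (0.8)²·Var(R_B) + 2·(-0.8)·(0.8)·Cov(R_A,R_B)
= 0.64·10.8 + 0.64·7.8 + -1.28·-2.56 = 15.1808

15.1808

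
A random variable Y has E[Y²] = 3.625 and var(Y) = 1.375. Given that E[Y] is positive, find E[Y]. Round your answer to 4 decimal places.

1.5000

(E[Y])² = E[Y²] − var(Y) = 3.625 − 1.375 = 2.25
E[Y] = √2.25 = 1.5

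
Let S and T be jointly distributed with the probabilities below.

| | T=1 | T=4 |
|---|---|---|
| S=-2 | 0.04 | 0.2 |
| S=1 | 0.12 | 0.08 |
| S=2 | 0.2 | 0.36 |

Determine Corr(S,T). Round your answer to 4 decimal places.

E[S] = 0.84,  E[T] = 2.92
E[ST] = 2.04
Cov(S,T) = E[ST] − E[S]E[T] = 2.04 − (0.84)(2.92) = -0.4128
V(S) = 2.6944,  V(T) = 2.0736
ρ = -0.4128 / √(2.6944·2.0736) ≈ -0.1746

-0.1746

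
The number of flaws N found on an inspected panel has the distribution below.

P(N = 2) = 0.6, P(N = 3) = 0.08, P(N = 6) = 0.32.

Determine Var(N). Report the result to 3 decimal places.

E[N] = (2)(0.6) + (3)(0.08) + (6)(0.32) = 3.36
E[N²] = (2)²(0.6) + (3)²(0.08) + (6)²(0.32) = 14.64
Var(N) = E[N²] − (E[N])² = 14.64 − (3.36)² = 3.3504

3.350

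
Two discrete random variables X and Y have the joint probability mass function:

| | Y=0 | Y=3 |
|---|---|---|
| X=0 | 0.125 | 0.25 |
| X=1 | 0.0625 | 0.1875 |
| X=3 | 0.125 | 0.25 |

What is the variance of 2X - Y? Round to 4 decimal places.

8.9648

E[X] = 1.375,  E[Y] = 2.0625,  E[XY] = 2.8125
Var(X) = 3.625 − (1.375)² = 1.734375;  Var(Y) = 6.1875 − (2.0625)² = 1.93359375
cov(X,Y) = 2.8125 − (1.375)(2.0625) = -0.0234375
Var(2X - Y) = (2)²·1.734375 + (-1)²·1.93359375 + 2·(2)·(-1)·-0.0234375 = 8.96484375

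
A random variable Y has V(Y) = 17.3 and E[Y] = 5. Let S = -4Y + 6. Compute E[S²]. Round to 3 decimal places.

E[-4Y + 6] = -4·5 + 6 = -14
V(-4Y + 6) = (-4)²·17.3 = 276.8
E[S²] = V(S) + (E[S])² = 276.8 + (-14)² = 472.8

472.800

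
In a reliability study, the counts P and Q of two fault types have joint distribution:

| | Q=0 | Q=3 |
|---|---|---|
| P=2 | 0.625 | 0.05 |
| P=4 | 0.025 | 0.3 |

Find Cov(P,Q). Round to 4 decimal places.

E[P] = 2.65,  E[Q] = 1.05
E[PQ] = 3.9
Cov(P,Q) = E[PQ] − E[P]E[Q] = 3.9 − (2.65)(1.05) = 1.1175

1.1175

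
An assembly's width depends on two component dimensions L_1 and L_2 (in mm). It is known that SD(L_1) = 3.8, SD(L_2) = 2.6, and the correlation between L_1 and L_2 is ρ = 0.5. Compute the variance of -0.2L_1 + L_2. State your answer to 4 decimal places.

5.3616

var(L_1) = (3.8)² = 14.44;  var(L_2) = (2.6)² = 6.76
Cov(L_1,L_2) = ρ·SD(L_1)·SD(L_2) = 0.5·3.8·2.6 = 4.94
var(-0.2L_1 + L_2) = (-0.2)²·var(L_1) + (1)²·var(L_2) + 2·(-0.2)·(1)·Cov(L_1,L_2)
= 0.04·14.44 + 1·6.76 + -0.4·4.94 = 5.3616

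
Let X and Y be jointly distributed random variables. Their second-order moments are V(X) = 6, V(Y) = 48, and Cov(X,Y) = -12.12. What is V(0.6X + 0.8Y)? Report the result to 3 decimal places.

21.245

V(0.6X + 0.8Y) = (0.6)²·V(X) + (0.8)²·V(Y) + 2·(0.6)·(0.8)·Cov(X,Y)
= 0.36·6 + 0.64·48 + 0.96·-12.12 = 21.2448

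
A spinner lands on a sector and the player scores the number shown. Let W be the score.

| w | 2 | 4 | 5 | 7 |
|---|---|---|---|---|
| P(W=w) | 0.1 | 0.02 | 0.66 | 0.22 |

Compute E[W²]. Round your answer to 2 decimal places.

28.00

E[W²] = (2)²(0.1) + (4)²(0.02) + (5)²(0.66) + (7)²(0.22) = 28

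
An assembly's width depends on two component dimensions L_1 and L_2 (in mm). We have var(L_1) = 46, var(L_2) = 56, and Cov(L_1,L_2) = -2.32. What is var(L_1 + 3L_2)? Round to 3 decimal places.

536.080

var(L_1 + 3L_2) = (1)²·var(L_1) + (3)²·var(L_2) + 2·(1)·(3)·Cov(L_1,L_2)
= 1·46 + 9·56 + 6·-2.32 = 536.08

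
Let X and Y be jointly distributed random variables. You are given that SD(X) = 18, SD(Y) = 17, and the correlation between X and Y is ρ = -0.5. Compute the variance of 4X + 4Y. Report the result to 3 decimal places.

4912.000

Var(X) = (18)² = 324;  Var(Y) = (17)² = 289
Cov(X,Y) = ρ·SD(X)·SD(Y) = -0.5·18·17 = -153
Var(4X + 4Y) = (4)²·Var(X) + (4)²·Var(Y) + 2·(4)·(4)·Cov(X,Y)
= 16·324 + 16·289 + 32·-153 = 4912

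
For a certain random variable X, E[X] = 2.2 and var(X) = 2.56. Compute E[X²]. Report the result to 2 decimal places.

E[X²] = var(X) + (E[X])² = 2.56 + (2.2)² = 7.4

7.40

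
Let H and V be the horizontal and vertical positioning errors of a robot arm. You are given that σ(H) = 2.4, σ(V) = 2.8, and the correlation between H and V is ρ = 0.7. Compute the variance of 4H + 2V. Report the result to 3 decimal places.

198.784

Var(H) = (2.4)² = 5.76;  Var(V) = (2.8)² = 7.84
Cov(H,V) = ρ·σ(H)·σ(V) = 0.7·2.4·2.8 = 4.704
Var(4H + 2V) = (4)²·Var(H) + (2)²·Var(V) + 2·(4)·(2)·Cov(H,V)
= 16·5.76 + 4·7.84 + 16·4.704 = 198.784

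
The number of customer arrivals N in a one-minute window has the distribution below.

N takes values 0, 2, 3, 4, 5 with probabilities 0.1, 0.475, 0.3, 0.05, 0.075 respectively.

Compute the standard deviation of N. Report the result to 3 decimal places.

E[N] = (0)(0.1) + (2)(0.475) + (3)(0.3) + (4)(0.05) + (5)(0.075) = 2.425
E[N²] = (0)²(0.1) + (2)²(0.475) + (3)²(0.3) + (4)²(0.05) + (5)²(0.075) = 7.275
var(N) = E[N²] − (E[N])² = 7.275 − (2.425)² = 1.394375
sd(N) = √1.394375 ≈ 1.181

1.181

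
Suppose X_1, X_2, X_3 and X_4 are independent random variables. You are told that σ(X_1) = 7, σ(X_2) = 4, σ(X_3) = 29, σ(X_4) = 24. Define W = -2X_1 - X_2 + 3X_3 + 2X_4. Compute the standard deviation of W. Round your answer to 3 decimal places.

100.424

V(X_1) = 49, V(X_2) = 16, V(X_3) = 841, V(X_4) = 576
By independence, V(W) = (-2)²V(X_1) + (-1)²V(X_2) + (3)²V(X_3) + (2)²V(X_4)
= (-2)²·49 + (-1)²·16 + (3)²·841 + (2)²·576 = 10085
σ(W) = √10085 ≈ 100.424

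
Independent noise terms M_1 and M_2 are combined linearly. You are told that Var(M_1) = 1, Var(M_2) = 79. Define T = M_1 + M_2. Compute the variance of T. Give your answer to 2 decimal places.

80.00

By independence, Var(T) = (1)²Var(M_1) + (1)²Var(M_2)
= (1)²·1 + (1)²·79 = 80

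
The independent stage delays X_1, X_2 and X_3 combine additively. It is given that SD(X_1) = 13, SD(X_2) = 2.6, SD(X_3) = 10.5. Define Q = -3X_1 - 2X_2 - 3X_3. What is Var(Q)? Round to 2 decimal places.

2540.29

Var(X_1) = 169, Var(X_2) = 6.76, Var(X_3) = 110.25
By independence, Var(Q) = (-3)²Var(X_1) + (-2)²Var(X_2) + (-3)²Var(X_3)
= (-3)²·169 + (-2)²·6.76 + (-3)²·110.25 = 2540.29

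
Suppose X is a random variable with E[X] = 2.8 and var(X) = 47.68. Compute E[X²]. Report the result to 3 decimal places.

E[X²] = var(X) + (E[X])² = 47.68 + (2.8)² = 55.52

55.520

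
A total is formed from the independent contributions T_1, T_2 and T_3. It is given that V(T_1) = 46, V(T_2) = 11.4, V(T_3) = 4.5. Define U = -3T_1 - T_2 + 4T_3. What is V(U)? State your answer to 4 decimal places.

By independence, V(U) = (-3)²V(T_1) + (-1)²V(T_2) + (4)²V(T_3)
= (-3)²·46 + (-1)²·11.4 + (4)²·4.5 = 497.4

497.4000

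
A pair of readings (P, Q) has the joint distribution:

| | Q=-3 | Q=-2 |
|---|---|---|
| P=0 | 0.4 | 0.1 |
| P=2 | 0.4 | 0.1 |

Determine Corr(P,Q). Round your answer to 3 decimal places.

0.000

E[P] = 1,  E[Q] = -2.8
E[PQ] = -2.8
Cov(P,Q) = E[PQ] − E[P]E[Q] = -2.8 − (1)(-2.8) = 0
var(P) = 1,  var(Q) = 0.16
ρ = 0 / √(1·0.16) ≈ 0.000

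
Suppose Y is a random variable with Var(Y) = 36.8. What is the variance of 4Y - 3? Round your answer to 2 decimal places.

588.80

Var(4Y - 3) = (4)²·Var(Y) = 16·36.8 = 588.8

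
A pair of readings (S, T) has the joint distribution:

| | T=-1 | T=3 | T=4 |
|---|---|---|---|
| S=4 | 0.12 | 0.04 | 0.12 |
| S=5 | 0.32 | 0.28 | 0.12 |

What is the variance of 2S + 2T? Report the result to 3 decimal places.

20.160

E[S] = 4.72,  E[T] = 1.48,  E[ST] = 6.92
Var(S) = 22.48 − (4.72)² = 0.2016;  Var(T) = 7.16 − (1.48)² = 4.9696
Cov(S,T) = 6.92 − (4.72)(1.48) = -0.0656
Var(2S + 2T) = (2)²·0.2016 + (2)²·4.9696 + 2·(2)·(2)·-0.0656 = 20.16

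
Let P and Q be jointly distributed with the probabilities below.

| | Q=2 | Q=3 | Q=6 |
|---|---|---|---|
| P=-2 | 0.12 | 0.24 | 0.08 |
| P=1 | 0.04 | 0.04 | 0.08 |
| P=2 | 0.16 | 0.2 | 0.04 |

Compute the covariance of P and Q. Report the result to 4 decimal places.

-0.1424

E[P] = 0.08,  E[Q] = 3.28
E[PQ] = 0.12
Cov(P,Q) = E[PQ] − E[P]E[Q] = 0.12 − (0.08)(3.28) = -0.1424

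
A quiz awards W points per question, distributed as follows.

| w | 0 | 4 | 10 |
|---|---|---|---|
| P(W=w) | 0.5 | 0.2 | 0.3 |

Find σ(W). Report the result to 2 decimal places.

4.33

E[W] = (0)(0.5) + (4)(0.2) + (10)(0.3) = 3.8
E[W²] = (0)²(0.5) + (4)²(0.2) + (10)²(0.3) = 33.2
var(W) = E[W²] − (E[W])² = 33.2 − (3.8)² = 18.76
σ(W) = √18.76 ≈ 4.33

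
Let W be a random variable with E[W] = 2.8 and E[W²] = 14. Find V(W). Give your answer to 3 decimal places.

V(W) = 14 − (2.8)² = 6.16

6.160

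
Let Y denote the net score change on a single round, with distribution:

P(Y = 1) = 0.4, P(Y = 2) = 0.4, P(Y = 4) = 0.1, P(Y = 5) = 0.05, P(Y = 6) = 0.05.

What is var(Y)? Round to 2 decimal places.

E[Y] = (1)(0.4) + (2)(0.4) + (4)(0.1) + (5)(0.05) + (6)(0.05) = 2.15
E[Y²] = (1)²(0.4) + (2)²(0.4) + (4)²(0.1) + (5)²(0.05) + (6)²(0.05) = 6.65
var(Y) = E[Y²] − (E[Y])² = 6.65 − (2.15)² = 2.0275

2.03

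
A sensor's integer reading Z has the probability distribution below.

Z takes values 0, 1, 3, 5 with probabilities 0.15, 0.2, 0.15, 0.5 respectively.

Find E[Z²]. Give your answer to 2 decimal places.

E[Z²] = (0)²(0.15) + (1)²(0.2) + (3)²(0.15) + (5)²(0.5) = 14.05

14.05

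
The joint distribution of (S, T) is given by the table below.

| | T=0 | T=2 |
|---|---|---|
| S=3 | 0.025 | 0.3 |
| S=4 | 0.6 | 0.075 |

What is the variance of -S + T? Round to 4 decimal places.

1.8694

E[S] = 3.675,  E[T] = 0.75,  E[ST] = 2.4
Var(S) = 13.725 − (3.675)² = 0.219375;  Var(T) = 1.5 − (0.75)² = 0.9375
Cov(S,T) = 2.4 − (3.675)(0.75) = -0.35625
Var(-S + T) = (-1)²·0.219375 + (1)²·0.9375 + 2·(-1)·(1)·-0.35625 = 1.869375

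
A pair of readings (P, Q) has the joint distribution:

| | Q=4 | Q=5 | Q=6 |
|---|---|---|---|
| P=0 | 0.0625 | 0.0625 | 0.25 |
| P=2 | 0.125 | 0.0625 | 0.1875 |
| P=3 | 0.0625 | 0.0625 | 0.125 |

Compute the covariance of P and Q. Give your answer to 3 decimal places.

E[P] = 1.5,  E[Q] = 5.3125
E[PQ] = 7.8125
Cov(P,Q) = E[PQ] − E[P]E[Q] = 7.8125 − (1.5)(5.3125) = -0.15625

-0.156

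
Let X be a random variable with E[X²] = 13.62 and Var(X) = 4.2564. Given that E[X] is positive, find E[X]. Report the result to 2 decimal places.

3.06

(E[X])² = E[X²] − Var(X) = 13.62 − 4.2564 = 9.3636
E[X] = √9.3636 = 3.06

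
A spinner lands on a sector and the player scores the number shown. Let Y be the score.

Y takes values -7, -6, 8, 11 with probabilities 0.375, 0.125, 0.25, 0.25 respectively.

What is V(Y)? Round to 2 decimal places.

67.23

E[Y] = (-7)(0.375) + (-6)(0.125) + (8)(0.25) + (11)(0.25) = 1.375
E[Y²] = (-7)²(0.375) + (-6)²(0.125) + (8)²(0.25) + (11)²(0.25) = 69.125
V(Y) = E[Y²] − (E[Y])² = 69.125 − (1.375)² = 67.234375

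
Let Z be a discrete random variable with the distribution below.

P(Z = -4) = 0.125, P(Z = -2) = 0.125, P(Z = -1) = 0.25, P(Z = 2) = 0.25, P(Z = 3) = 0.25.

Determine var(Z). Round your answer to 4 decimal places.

5.9375

E[Z] = (-4)(0.125) + (-2)(0.125) + (-1)(0.25) + (2)(0.25) + (3)(0.25) = 0.25
E[Z²] = (-4)²(0.125) + (-2)²(0.125) + (-1)²(0.25) + (2)²(0.25) + (3)²(0.25) = 6
var(Z) = E[Z²] − (E[Z])² = 6 − (0.25)² = 5.9375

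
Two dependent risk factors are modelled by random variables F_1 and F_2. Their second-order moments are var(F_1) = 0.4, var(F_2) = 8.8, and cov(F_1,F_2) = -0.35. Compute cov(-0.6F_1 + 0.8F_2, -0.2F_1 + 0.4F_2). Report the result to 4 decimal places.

cov(-0.6F_1 + 0.8F_2, -0.2F_1 + 0.4F_2) = (-0.6)(-0.2)var(F_1) + (0.8)(0.4)var(F_2) + [(-0.6)(0.4) + (0.8)(-0.2)]cov(F_1,F_2)
= 0.12·0.4 + 0.32·8.8 + -0.4·-0.35 = 3.004

3.0040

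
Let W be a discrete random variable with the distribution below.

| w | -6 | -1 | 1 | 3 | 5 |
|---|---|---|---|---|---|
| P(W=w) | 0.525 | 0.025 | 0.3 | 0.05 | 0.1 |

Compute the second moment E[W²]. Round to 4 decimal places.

E[W²] = (-6)²(0.525) + (-1)²(0.025) + (1)²(0.3) + (3)²(0.05) + (5)²(0.1) = 22.175

22.1750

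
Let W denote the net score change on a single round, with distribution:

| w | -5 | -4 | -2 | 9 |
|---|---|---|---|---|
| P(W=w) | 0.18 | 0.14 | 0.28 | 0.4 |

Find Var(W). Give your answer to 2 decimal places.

E[W] = (-5)(0.18) + (-4)(0.14) + (-2)(0.28) + (9)(0.4) = 1.58
E[W²] = (-5)²(0.18) + (-4)²(0.14) + (-2)²(0.28) + (9)²(0.4) = 40.26
Var(W) = E[W²] − (E[W])² = 40.26 − (1.58)² = 37.7636

37.76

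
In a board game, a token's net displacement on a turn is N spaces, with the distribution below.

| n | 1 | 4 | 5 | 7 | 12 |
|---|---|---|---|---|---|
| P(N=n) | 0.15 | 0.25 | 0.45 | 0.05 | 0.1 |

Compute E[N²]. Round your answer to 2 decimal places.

32.25

E[N²] = (1)²(0.15) + (4)²(0.25) + (5)²(0.45) + (7)²(0.05) + (12)²(0.1) = 32.25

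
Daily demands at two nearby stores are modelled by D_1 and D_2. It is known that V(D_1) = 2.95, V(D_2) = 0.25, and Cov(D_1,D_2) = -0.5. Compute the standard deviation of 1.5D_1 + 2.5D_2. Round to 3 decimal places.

V(1.5D_1 + 2.5D_2) = (1.5)²·V(D_1) + (2.5)²·V(D_2) + 2·(1.5)·(2.5)·Cov(D_1,D_2)
= 2.25·2.95 + 6.25·0.25 + 7.5·-0.5 = 4.45
σ(1.5D_1 + 2.5D_2) = √4.45 ≈ 2.110

2.110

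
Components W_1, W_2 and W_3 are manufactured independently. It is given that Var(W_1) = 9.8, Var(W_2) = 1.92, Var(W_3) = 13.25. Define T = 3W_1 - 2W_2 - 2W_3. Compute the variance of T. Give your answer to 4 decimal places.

148.8800

By independence, Var(T) = (3)²Var(W_1) + (-2)²Var(W_2) + (-2)²Var(W_3)
= (3)²·9.8 + (-2)²·1.92 + (-2)²·13.25 = 148.88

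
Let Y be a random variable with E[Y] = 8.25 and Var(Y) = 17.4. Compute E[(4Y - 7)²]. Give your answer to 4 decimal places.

E[4Y - 7] = 4·8.25 − 7 = 26
Var(4Y - 7) = (4)²·17.4 = 278.4
E[(4Y - 7)²] = Var((4Y - 7)) + (E[(4Y - 7)])² = 278.4 + (26)² = 954.4

954.4000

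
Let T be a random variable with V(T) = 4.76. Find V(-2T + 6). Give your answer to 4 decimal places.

V(-2T + 6) = (-2)²·V(T) = 4·4.76 = 19.04

19.0400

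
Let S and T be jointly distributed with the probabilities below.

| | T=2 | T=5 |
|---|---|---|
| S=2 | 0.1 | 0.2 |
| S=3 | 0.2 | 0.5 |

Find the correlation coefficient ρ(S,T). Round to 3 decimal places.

0.048

E[S] = 2.7,  E[T] = 4.1
E[ST] = 11.1
Cov(S,T) = E[ST] − E[S]E[T] = 11.1 − (2.7)(4.1) = 0.03
var(S) = 0.21,  var(T) = 1.89
ρ = 0.03 / √(0.21·1.89) ≈ 0.048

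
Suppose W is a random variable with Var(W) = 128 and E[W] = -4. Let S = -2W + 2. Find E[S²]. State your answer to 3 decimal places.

E[-2W + 2] = -2·-4 + 2 = 10
Var(-2W + 2) = (-2)²·128 = 512
E[S²] = Var(S) + (E[S])² = 512 + (10)² = 612

612.000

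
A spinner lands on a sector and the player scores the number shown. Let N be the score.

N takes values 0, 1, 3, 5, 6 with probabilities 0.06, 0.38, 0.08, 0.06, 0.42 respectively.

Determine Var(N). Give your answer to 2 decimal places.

E[N] = (0)(0.06) + (1)(0.38) + (3)(0.08) + (5)(0.06) + (6)(0.42) = 3.44
E[N²] = (0)²(0.06) + (1)²(0.38) + (3)²(0.08) + (5)²(0.06) + (6)²(0.42) = 17.72
Var(N) = E[N²] − (E[N])² = 17.72 − (3.44)² = 5.8864

5.89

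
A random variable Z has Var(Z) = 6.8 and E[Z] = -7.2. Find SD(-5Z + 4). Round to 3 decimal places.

Var(-5Z + 4) = (-5)²·6.8 = 170
SD(-5Z + 4) = √170 ≈ 13.038

13.038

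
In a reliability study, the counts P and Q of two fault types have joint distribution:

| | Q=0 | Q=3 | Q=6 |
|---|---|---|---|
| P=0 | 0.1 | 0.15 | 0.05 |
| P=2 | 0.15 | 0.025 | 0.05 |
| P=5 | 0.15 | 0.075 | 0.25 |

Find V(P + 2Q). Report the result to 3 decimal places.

36.999

E[P] = 2.825,  E[Q] = 2.85,  E[PQ] = 9.375
V(P) = 12.775 − (2.825)² = 4.794375;  V(Q) = 14.85 − (2.85)² = 6.7275
Cov(P,Q) = 9.375 − (2.825)(2.85) = 1.32375
V(P + 2Q) = (1)²·4.794375 + (2)²·6.7275 + 2·(1)·(2)·1.32375 = 36.999375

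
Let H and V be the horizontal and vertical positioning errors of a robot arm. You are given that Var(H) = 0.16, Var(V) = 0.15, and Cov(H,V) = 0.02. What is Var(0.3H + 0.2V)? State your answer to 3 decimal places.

Var(0.3H + 0.2V) = (0.3)²·Var(H) + (0.2)²·Var(V) + 2·(0.3)·(0.2)·Cov(H,V)
= 0.09·0.16 + 0.04·0.15 + 0.12·0.02 = 0.0228

0.023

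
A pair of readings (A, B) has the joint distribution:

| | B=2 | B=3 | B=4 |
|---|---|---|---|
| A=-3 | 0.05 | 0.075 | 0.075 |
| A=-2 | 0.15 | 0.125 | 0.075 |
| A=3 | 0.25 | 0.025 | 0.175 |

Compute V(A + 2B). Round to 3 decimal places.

9.710

E[A] = 0.05,  E[B] = 2.875,  E[AB] = 0
V(A) = 7.25 − (0.05)² = 7.2475;  V(B) = 9.025 − (2.875)² = 0.759375
Cov(A,B) = 0 − (0.05)(2.875) = -0.14375
V(A + 2B) = (1)²·7.2475 + (2)²·0.759375 + 2·(1)·(2)·-0.14375 = 9.71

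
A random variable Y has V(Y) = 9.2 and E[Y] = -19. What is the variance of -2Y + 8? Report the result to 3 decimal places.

36.800

V(-2Y + 8) = (-2)²·V(Y) = 4·9.2 = 36.8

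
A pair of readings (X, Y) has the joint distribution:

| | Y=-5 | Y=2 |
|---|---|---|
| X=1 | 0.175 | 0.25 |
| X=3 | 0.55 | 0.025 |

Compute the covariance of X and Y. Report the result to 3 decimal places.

E[X] = 2.15,  E[Y] = -3.075
E[XY] = -8.475
cov(X,Y) = E[XY] − E[X]E[Y] = -8.475 − (2.15)(-3.075) = -1.86375

-1.864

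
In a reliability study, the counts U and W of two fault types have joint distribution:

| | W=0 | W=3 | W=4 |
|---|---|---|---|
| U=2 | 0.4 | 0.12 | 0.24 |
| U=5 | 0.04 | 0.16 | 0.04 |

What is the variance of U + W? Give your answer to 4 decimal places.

5.8176

E[U] = 2.72,  E[W] = 1.96,  E[UW] = 5.84
V(U) = 9.04 − (2.72)² = 1.6416;  V(W) = 7 − (1.96)² = 3.1584
Cov(U,W) = 5.84 − (2.72)(1.96) = 0.5088
V(U + W) = (1)²·1.6416 + (1)²·3.1584 + 2·(1)·(1)·0.5088 = 5.8176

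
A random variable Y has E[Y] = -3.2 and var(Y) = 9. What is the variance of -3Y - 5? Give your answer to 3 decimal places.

81.000

var(-3Y - 5) = (-3)²·var(Y) = 9·9 = 81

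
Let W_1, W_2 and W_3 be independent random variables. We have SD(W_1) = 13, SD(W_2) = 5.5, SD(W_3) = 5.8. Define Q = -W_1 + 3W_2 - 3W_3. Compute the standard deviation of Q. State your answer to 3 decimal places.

Var(W_1) = 169, Var(W_2) = 30.25, Var(W_3) = 33.64
By independence, Var(Q) = (-1)²Var(W_1) + (3)²Var(W_2) + (-3)²Var(W_3)
= (-1)²·169 + (3)²·30.25 + (-3)²·33.64 = 744.01
SD(Q) = √744.01 ≈ 27.277

27.277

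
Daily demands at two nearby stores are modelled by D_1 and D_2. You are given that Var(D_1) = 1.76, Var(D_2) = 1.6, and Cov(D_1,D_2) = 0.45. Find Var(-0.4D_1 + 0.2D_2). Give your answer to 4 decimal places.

Var(-0.4D_1 + 0.2D_2) = (-0.4)²·Var(D_1) + (0.2)²·Var(D_2) + 2·(-0.4)·(0.2)·Cov(D_1,D_2)
= 0.16·1.76 + 0.04·1.6 + -0.16·0.45 = 0.2736

0.2736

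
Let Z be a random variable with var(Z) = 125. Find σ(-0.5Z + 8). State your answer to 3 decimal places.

5.590

var(-0.5Z + 8) = (-0.5)²·125 = 31.25
σ(-0.5Z + 8) = √31.25 ≈ 5.590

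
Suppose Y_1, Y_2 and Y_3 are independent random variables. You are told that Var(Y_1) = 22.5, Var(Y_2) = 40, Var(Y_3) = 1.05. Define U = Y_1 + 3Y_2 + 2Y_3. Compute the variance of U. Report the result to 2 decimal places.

By independence, Var(U) = (1)²Var(Y_1) + (3)²Var(Y_2) + (2)²Var(Y_3)
= (1)²·22.5 + (3)²·40 + (2)²·1.05 = 386.7

386.70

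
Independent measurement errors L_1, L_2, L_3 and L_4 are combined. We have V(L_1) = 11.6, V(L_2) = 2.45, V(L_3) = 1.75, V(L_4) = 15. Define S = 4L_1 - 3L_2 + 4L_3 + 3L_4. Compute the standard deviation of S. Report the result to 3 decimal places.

By independence, V(S) = (4)²V(L_1) + (-3)²V(L_2) + (4)²V(L_3) + (3)²V(L_4)
= (4)²·11.6 + (-3)²·2.45 + (4)²·1.75 + (3)²·15 = 370.65
sd(S) = √370.65 ≈ 19.252

19.252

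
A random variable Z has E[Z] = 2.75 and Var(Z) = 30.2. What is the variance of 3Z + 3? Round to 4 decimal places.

271.8000

Var(3Z + 3) = (3)²·Var(Z) = 9·30.2 = 271.8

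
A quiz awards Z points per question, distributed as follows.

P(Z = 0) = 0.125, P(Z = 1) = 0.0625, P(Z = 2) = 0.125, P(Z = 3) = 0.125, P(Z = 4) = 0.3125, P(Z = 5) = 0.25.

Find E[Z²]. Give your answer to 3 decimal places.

12.938

E[Z²] = (0)²(0.125) + (1)²(0.0625) + (2)²(0.125) + (3)²(0.125) + (4)²(0.3125) + (5)²(0.25) = 12.9375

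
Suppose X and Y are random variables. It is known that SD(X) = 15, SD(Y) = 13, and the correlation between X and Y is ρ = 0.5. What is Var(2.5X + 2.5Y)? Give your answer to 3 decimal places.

3681.250

Var(X) = (15)² = 225;  Var(Y) = (13)² = 169
Cov(X,Y) = ρ·SD(X)·SD(Y) = 0.5·15·13 = 97.5
Var(2.5X + 2.5Y) = (2.5)²·Var(X) + (2.5)²·Var(Y) + 2·(2.5)·(2.5)·Cov(X,Y)
= 6.25·225 + 6.25·169 + 12.5·97.5 = 3681.25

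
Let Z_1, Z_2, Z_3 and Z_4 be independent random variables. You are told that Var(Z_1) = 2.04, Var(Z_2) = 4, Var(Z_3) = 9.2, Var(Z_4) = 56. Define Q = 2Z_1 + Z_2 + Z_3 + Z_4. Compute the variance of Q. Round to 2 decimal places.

77.36

By independence, Var(Q) = (2)²Var(Z_1) + (1)²Var(Z_2) + (1)²Var(Z_3) + (1)²Var(Z_4)
= (2)²·2.04 + (1)²·4 + (1)²·9.2 + (1)²·56 = 77.36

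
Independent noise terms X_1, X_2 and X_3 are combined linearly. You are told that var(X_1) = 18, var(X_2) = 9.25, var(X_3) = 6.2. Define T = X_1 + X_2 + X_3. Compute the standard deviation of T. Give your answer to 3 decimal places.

By independence, var(T) = (1)²var(X_1) + (1)²var(X_2) + (1)²var(X_3)
= (1)²·18 + (1)²·9.25 + (1)²·6.2 = 33.45
σ(T) = √33.45 ≈ 5.784

5.784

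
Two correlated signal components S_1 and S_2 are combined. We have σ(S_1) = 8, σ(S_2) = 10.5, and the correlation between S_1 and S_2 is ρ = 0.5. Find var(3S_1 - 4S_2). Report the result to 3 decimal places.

var(S_1) = (8)² = 64;  var(S_2) = (10.5)² = 110.25
Cov(S_1,S_2) = ρ·σ(S_1)·σ(S_2) = 0.5·8·10.5 = 42
var(3S_1 - 4S_2) = (3)²·var(S_1) + (-4)²·var(S_2) + 2·(3)·(-4)·Cov(S_1,S_2)
= 9·64 + 16·110.25 + -24·42 = 1332

1332.000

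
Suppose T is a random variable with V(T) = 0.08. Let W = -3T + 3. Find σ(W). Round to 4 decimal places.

V(-3T + 3) = (-3)²·0.08 = 0.72
σ(W) = √0.72 ≈ 0.8485

0.8485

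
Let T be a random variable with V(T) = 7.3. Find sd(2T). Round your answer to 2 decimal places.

V(2T) = (2)²·7.3 = 29.2
sd(2T) = √29.2 ≈ 5.40

5.40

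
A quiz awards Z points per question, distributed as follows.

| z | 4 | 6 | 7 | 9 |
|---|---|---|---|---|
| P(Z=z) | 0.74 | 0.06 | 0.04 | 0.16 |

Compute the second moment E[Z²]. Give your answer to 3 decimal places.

E[Z²] = (4)²(0.74) + (6)²(0.06) + (7)²(0.04) + (9)²(0.16) = 28.92

28.920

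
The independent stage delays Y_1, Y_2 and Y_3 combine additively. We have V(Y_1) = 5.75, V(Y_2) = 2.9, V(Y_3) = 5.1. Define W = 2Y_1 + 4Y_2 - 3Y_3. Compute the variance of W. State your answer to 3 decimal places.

115.300

By independence, V(W) = (2)²V(Y_1) + (4)²V(Y_2) + (-3)²V(Y_3)
= (2)²·5.75 + (4)²·2.9 + (-3)²·5.1 = 115.3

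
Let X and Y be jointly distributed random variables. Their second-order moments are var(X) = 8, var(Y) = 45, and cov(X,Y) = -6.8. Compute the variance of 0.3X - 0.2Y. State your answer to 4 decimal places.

var(0.3X - 0.2Y) = (0.3)²·var(X) + (-0.2)²·var(Y) + 2·(0.3)·(-0.2)·cov(X,Y)
= 0.09·8 + 0.04·45 + -0.12·-6.8 = 3.336

3.3360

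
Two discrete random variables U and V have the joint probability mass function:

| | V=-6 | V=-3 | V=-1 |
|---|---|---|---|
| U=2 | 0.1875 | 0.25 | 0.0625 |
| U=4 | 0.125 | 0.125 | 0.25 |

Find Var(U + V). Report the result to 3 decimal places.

E[U] = 3,  E[V] = -3.3125,  E[UV] = -9.375
Var(U) = 10 − (3)² = 1;  Var(V) = 14.9375 − (-3.3125)² = 3.96484375
Cov(U,V) = -9.375 − (3)(-3.3125) = 0.5625
Var(U + V) = (1)²·1 + (1)²·3.96484375 + 2·(1)·(1)·0.5625 = 6.08984375

6.090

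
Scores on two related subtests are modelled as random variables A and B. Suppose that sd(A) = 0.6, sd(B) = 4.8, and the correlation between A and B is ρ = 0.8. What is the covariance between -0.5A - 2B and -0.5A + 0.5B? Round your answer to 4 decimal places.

-21.2220

Var(A) = (0.6)² = 0.36;  Var(B) = (4.8)² = 23.04
Cov(A,B) = ρ·sd(A)·sd(B) = 0.8·0.6·4.8 = 2.304
Cov(-0.5A - 2B, -0.5A + 0.5B) = (-0.5)(-0.5)Var(A) + (-2)(0.5)Var(B) + [(-0.5)(0.5) + (-2)(-0.5)]Cov(A,B)
= 0.25·0.36 + -1·23.04 + 0.75·2.304 = -21.222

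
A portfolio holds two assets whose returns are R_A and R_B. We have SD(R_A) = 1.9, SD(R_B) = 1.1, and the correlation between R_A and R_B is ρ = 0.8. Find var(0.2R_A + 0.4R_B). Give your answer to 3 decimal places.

var(R_A) = (1.9)² = 3.61;  var(R_B) = (1.1)² = 1.21
Cov(R_A,R_B) = ρ·SD(R_A)·SD(R_B) = 0.8·1.9·1.1 = 1.672
var(0.2R_A + 0.4R_B) = (0.2)²·var(R_A) + (0.4)²·var(R_B) + 2·(0.2)·(0.4)·Cov(R_A,R_B)
= 0.04·3.61 + 0.16·1.21 + 0.16·1.672 = 0.60552

0.606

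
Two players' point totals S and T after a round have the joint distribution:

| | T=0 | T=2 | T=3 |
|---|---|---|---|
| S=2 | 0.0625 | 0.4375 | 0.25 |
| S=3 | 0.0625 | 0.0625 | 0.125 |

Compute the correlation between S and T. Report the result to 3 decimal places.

-0.078

E[S] = 2.25,  E[T] = 2.125
E[ST] = 4.75
cov(S,T) = E[ST] − E[S]E[T] = 4.75 − (2.25)(2.125) = -0.03125
Var(S) = 0.1875,  Var(T) = 0.859375
ρ = -0.03125 / √(0.1875·0.859375) ≈ -0.078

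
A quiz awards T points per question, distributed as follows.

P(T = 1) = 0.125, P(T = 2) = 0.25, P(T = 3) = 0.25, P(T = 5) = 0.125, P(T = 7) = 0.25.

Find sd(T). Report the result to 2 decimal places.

E[T] = (1)(0.125) + (2)(0.25) + (3)(0.25) + (5)(0.125) + (7)(0.25) = 3.75
E[T²] = (1)²(0.125) + (2)²(0.25) + (3)²(0.25) + (5)²(0.125) + (7)²(0.25) = 18.75
Var(T) = E[T²] − (E[T])² = 18.75 − (3.75)² = 4.6875
sd(T) = √4.6875 ≈ 2.17

2.17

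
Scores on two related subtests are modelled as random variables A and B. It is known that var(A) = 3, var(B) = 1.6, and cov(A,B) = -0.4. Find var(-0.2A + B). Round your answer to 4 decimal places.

1.8800

var(-0.2A + B) = (-0.2)²·var(A) + (1)²·var(B) + 2·(-0.2)·(1)·cov(A,B)
= 0.04·3 + 1·1.6 + -0.4·-0.4 = 1.88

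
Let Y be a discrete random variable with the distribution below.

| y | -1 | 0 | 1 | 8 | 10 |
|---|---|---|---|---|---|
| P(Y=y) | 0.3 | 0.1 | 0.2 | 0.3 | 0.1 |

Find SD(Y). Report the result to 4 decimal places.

4.3370

E[Y] = (-1)(0.3) + (0)(0.1) + (1)(0.2) + (8)(0.3) + (10)(0.1) = 3.3
E[Y²] = (-1)²(0.3) + (0)²(0.1) + (1)²(0.2) + (8)²(0.3) + (10)²(0.1) = 29.7
V(Y) = E[Y²] − (E[Y])² = 29.7 − (3.3)² = 18.81
SD(Y) = √18.81 ≈ 4.3370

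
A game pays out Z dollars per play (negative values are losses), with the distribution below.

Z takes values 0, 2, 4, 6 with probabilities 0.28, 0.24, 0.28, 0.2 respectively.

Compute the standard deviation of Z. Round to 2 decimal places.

E[Z] = (0)(0.28) + (2)(0.24) + (4)(0.28) + (6)(0.2) = 2.8
E[Z²] = (0)²(0.28) + (2)²(0.24) + (4)²(0.28) + (6)²(0.2) = 12.64
Var(Z) = E[Z²] − (E[Z])² = 12.64 − (2.8)² = 4.8
sd(Z) = √4.8 ≈ 2.19

2.19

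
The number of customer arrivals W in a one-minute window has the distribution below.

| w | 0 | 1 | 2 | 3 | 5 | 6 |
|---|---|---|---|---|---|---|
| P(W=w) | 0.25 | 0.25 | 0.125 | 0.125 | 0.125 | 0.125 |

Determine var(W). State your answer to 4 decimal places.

E[W] = (0)(0.25) + (1)(0.25) + (2)(0.125) + (3)(0.125) + (5)(0.125) + (6)(0.125) = 2.25
E[W²] = (0)²(0.25) + (1)²(0.25) + (2)²(0.125) + (3)²(0.125) + (5)²(0.125) + (6)²(0.125) = 9.5
var(W) = E[W²] − (E[W])² = 9.5 − (2.25)² = 4.4375

4.4375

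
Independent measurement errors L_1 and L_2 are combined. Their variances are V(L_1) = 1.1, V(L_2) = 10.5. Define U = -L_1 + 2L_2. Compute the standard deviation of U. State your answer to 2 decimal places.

6.57

By independence, V(U) = (-1)²V(L_1) + (2)²V(L_2)
= (-1)²·1.1 + (2)²·10.5 = 43.1
SD(U) = √43.1 ≈ 6.57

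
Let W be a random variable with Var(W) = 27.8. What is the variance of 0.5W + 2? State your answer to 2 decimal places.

Var(0.5W + 2) = (0.5)²·Var(W) = 0.25·27.8 = 6.95

6.95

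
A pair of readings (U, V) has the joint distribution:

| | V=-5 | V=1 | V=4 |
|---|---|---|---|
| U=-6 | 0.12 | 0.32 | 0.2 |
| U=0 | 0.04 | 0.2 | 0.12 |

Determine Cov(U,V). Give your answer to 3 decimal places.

0.720

E[U] = -3.84,  E[V] = 1
E[UV] = -3.12
Cov(U,V) = E[UV] − E[U]E[V] = -3.12 − (-3.84)(1) = 0.72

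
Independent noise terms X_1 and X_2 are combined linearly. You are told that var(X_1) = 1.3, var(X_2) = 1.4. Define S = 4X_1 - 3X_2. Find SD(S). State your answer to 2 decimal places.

5.78

By independence, var(S) = (4)²var(X_1) + (-3)²var(X_2)
= (4)²·1.3 + (-3)²·1.4 = 33.4
SD(S) = √33.4 ≈ 5.78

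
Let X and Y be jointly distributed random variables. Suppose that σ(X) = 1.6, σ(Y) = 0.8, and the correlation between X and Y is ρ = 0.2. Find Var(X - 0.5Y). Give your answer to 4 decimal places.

Var(X) = (1.6)² = 2.56;  Var(Y) = (0.8)² = 0.64
Cov(X,Y) = ρ·σ(X)·σ(Y) = 0.2·1.6·0.8 = 0.256
Var(X - 0.5Y) = (1)²·Var(X) + (-0.5)²·Var(Y) + 2·(1)·(-0.5)·Cov(X,Y)
= 1·2.56 + 0.25·0.64 + -1·0.256 = 2.464

2.4640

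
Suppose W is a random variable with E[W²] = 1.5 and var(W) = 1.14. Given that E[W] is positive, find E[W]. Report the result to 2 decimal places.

0.60

(E[W])² = E[W²] − var(W) = 1.5 − 1.14 = 0.36
E[W] = √0.36 = 0.6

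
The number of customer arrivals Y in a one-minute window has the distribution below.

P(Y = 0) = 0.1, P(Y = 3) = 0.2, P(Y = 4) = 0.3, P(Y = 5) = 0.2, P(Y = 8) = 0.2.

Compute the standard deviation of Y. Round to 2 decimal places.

E[Y] = (0)(0.1) + (3)(0.2) + (4)(0.3) + (5)(0.2) + (8)(0.2) = 4.4
E[Y²] = (0)²(0.1) + (3)²(0.2) + (4)²(0.3) + (5)²(0.2) + (8)²(0.2) = 24.4
Var(Y) = E[Y²] − (E[Y])² = 24.4 − (4.4)² = 5.04
SD(Y) = √5.04 ≈ 2.24

2.24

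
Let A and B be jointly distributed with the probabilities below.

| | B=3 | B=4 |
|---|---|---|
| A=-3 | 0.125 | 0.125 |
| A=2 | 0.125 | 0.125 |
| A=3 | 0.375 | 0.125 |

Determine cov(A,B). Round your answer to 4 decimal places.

-0.2188

E[A] = 1.25,  E[B] = 3.375
E[AB] = 4
cov(A,B) = E[AB] − E[A]E[B] = 4 − (1.25)(3.375) = -0.21875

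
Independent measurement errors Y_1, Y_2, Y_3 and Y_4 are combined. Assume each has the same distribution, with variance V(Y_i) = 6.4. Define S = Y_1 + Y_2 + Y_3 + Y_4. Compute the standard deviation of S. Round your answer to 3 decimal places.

By independence, V(S) = (1)²V(Y_1) + (1)²V(Y_2) + (1)²V(Y_3) + (1)²V(Y_4)
= (1)²·6.4 + (1)²·6.4 + (1)²·6.4 + (1)²·6.4 = 25.6
σ(S) = √25.6 ≈ 5.060

5.060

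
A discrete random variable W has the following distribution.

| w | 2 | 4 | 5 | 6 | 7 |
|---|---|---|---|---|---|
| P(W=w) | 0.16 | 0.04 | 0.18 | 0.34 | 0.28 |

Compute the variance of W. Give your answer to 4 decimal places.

E[W] = (2)(0.16) + (4)(0.04) + (5)(0.18) + (6)(0.34) + (7)(0.28) = 5.38
E[W²] = (2)²(0.16) + (4)²(0.04) + (5)²(0.18) + (6)²(0.34) + (7)²(0.28) = 31.74
Var(W) = E[W²] − (E[W])² = 31.74 − (5.38)² = 2.7956

2.7956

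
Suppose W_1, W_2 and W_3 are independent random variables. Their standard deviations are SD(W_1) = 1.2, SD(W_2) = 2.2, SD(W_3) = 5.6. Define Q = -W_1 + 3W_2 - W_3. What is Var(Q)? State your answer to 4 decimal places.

76.3600

Var(W_1) = 1.44, Var(W_2) = 4.84, Var(W_3) = 31.36
By independence, Var(Q) = (-1)²Var(W_1) + (3)²Var(W_2) + (-1)²Var(W_3)
= (-1)²·1.44 + (3)²·4.84 + (-1)²·31.36 = 76.36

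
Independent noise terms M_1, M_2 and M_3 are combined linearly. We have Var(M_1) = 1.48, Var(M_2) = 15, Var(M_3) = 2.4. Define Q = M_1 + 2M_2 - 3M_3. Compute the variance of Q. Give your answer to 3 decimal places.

By independence, Var(Q) = (1)²Var(M_1) + (2)²Var(M_2) + (-3)²Var(M_3)
= (1)²·1.48 + (2)²·15 + (-3)²·2.4 = 83.08

83.080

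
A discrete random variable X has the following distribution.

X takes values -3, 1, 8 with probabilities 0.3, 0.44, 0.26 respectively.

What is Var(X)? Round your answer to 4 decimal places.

17.1556

E[X] = (-3)(0.3) + (1)(0.44) + (8)(0.26) = 1.62
E[X²] = (-3)²(0.3) + (1)²(0.44) + (8)²(0.26) = 19.78
Var(X) = E[X²] − (E[X])² = 19.78 − (1.62)² = 17.1556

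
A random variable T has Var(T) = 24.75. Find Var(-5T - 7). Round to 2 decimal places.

618.75

Var(-5T - 7) = (-5)²·Var(T) = 25·24.75 = 618.75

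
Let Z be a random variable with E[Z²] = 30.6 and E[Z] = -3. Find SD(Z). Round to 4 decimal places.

4.6476

var(Z) = 30.6 − (-3)² = 21.6
SD(Z) = √21.6 ≈ 4.6476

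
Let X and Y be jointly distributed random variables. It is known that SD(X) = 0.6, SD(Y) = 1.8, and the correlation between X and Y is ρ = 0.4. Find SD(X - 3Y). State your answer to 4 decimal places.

Var(X) = (0.6)² = 0.36;  Var(Y) = (1.8)² = 3.24
cov(X,Y) = ρ·SD(X)·SD(Y) = 0.4·0.6·1.8 = 0.432
Var(X - 3Y) = (1)²·Var(X) + (-3)²·Var(Y) + 2·(1)·(-3)·cov(X,Y)
= 1·0.36 + 9·3.24 + -6·0.432 = 26.928
SD(X - 3Y) = √26.928 ≈ 5.1892

5.1892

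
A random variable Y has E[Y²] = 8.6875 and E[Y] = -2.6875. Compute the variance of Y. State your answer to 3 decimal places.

1.465

V(Y) = 8.6875 − (-2.6875)² = 1.46484375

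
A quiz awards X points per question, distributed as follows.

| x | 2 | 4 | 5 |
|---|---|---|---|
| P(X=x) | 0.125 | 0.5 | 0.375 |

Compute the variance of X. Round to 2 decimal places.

0.86

E[X] = (2)(0.125) + (4)(0.5) + (5)(0.375) = 4.125
E[X²] = (2)²(0.125) + (4)²(0.5) + (5)²(0.375) = 17.875
var(X) = E[X²] − (E[X])² = 17.875 − (4.125)² = 0.859375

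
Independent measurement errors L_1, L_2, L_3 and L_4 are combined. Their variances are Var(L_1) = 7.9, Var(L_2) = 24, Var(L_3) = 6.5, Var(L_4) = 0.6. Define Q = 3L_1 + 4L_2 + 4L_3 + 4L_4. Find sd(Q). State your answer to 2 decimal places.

23.85

By independence, Var(Q) = (3)²Var(L_1) + (4)²Var(L_2) + (4)²Var(L_3) + (4)²Var(L_4)
= (3)²·7.9 + (4)²·24 + (4)²·6.5 + (4)²·0.6 = 568.7
sd(Q) = √568.7 ≈ 23.85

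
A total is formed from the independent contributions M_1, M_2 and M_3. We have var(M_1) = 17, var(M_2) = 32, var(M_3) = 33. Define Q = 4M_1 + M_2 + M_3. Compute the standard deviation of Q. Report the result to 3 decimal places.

18.358

By independence, var(Q) = (4)²var(M_1) + (1)²var(M_2) + (1)²var(M_3)
= (4)²·17 + (1)²·32 + (1)²·33 = 337
SD(Q) = √337 ≈ 18.358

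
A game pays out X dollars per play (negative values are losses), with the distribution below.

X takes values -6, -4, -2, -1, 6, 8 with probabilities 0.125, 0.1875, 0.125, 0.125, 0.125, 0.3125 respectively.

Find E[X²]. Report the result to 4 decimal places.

32.6250

E[X²] = (-6)²(0.125) + (-4)²(0.1875) + (-2)²(0.125) + (-1)²(0.125) + (6)²(0.125) + (8)²(0.3125) = 32.625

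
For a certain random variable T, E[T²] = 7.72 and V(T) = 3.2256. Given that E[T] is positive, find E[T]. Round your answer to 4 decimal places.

(E[T])² = E[T²] − V(T) = 7.72 − 3.2256 = 4.4944
E[T] = √4.4944 = 2.12

2.1200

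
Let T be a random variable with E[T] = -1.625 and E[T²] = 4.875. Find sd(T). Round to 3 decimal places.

Var(T) = 4.875 − (-1.625)² = 2.234375
sd(T) = √2.234375 ≈ 1.495

1.495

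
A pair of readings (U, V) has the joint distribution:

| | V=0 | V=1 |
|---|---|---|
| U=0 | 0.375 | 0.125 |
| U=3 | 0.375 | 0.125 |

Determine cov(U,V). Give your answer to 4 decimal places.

E[U] = 1.5,  E[V] = 0.25
E[UV] = 0.375
cov(U,V) = E[UV] − E[U]E[V] = 0.375 − (1.5)(0.25) = 0

0.0000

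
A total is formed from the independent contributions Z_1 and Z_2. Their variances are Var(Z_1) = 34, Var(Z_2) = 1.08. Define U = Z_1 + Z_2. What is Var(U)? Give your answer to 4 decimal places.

By independence, Var(U) = (1)²Var(Z_1) + (1)²Var(Z_2)
= (1)²·34 + (1)²·1.08 = 35.08

35.0800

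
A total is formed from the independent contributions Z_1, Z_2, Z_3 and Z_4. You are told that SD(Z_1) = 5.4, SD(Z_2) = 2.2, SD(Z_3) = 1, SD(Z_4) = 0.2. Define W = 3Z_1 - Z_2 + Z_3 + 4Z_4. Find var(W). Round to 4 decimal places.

268.9200

var(Z_1) = 29.16, var(Z_2) = 4.84, var(Z_3) = 1, var(Z_4) = 0.04
By independence, var(W) = (3)²var(Z_1) + (-1)²var(Z_2) + (1)²var(Z_3) + (4)²var(Z_4)
= (3)²·29.16 + (-1)²·4.84 + (1)²·1 + (4)²·0.04 = 268.92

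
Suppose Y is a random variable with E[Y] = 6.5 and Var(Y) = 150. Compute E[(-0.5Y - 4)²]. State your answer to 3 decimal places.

90.063

E[-0.5Y - 4] = -0.5·6.5 − 4 = -7.25
Var(-0.5Y - 4) = (-0.5)²·150 = 37.5
E[(-0.5Y - 4)²] = Var((-0.5Y - 4)) + (E[(-0.5Y - 4)])² = 37.5 + (-7.25)² = 90.0625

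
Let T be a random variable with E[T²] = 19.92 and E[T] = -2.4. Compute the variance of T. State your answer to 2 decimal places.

14.16

var(T) = 19.92 − (-2.4)² = 14.16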